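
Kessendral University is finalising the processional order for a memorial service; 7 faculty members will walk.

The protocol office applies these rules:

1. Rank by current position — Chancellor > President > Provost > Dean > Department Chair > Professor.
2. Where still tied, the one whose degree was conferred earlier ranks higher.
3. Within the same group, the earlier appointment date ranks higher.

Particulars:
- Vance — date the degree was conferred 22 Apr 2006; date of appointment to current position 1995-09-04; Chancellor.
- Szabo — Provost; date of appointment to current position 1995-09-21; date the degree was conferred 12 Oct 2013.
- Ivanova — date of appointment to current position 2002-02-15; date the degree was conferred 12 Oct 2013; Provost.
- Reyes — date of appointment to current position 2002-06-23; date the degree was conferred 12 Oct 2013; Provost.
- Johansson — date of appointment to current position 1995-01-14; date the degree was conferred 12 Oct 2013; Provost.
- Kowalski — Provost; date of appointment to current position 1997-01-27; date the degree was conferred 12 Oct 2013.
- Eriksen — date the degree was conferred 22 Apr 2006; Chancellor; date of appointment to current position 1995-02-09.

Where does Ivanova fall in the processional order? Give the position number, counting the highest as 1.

6

By current position: Eriksen and Vance (Chancellor); then Johansson, Szabo, Kowalski, Ivanova and Reyes (Provost).
Eriksen and Vance both have date the degree was conferred 22 Apr 2006, so the next rule applies.
Among Eriksen and Vance, by date of appointment to current position (earlier first): Eriksen (1995-02-09) before Vance (1995-09-04).
Johansson, Szabo, Kowalski, Ivanova and Reyes all have date the degree was conferred 12 Oct 2013, so the next rule applies.
Among Johansson, Szabo, Kowalski, Ivanova and Reyes, by date of appointment to current position (earlier first): Johansson (1995-01-14) before Szabo (1995-09-21) before Kowalski (1997-01-27) before Ivanova (2002-02-15) before Reyes (2002-06-23).
Order: Eriksen, Vance, Johansson, Szabo, Kowalski, Ivanova, Reyes. So position 6.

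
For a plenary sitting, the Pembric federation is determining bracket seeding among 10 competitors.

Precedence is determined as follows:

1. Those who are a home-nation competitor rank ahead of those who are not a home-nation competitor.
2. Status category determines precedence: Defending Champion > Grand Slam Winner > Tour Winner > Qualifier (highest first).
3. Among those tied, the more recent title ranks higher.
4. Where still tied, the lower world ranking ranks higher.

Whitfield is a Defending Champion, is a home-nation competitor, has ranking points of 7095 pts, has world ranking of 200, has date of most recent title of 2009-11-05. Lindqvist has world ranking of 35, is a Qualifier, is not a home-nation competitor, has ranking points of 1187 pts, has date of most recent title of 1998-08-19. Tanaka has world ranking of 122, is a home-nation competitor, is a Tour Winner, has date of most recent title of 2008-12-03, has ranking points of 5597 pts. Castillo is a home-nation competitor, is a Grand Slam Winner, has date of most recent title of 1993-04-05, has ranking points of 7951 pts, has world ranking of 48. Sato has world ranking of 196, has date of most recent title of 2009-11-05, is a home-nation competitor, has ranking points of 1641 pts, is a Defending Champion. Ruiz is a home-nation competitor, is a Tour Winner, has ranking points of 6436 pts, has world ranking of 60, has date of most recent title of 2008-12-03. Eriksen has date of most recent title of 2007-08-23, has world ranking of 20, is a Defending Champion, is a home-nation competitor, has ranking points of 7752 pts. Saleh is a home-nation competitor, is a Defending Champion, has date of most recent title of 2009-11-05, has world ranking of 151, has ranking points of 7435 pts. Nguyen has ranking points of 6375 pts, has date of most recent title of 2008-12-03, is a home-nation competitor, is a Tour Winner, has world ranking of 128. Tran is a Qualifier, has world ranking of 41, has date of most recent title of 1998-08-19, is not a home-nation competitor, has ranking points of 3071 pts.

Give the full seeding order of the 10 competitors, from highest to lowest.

By the first rule: Saleh, Sato, Whitfield, Eriksen, Castillo, Ruiz, Tanaka and Nguyen (each a home-nation competitor); then Lindqvist and Tran (both not a home-nation competitor).
Among Saleh, Sato, Whitfield, Eriksen, Castillo, Ruiz, Tanaka and Nguyen, by status category: Saleh, Sato, Whitfield and Eriksen (Defending Champion) before Castillo (Grand Slam Winner) before Ruiz, Tanaka and Nguyen (Tour Winner).
Among Saleh, Sato, Whitfield and Eriksen, by date of most recent title (later first): Saleh, Sato and Whitfield (2009-11-05) before Eriksen (2007-08-23).
Among Saleh, Sato and Whitfield, by world ranking (lower first): Saleh (151) before Sato (196) before Whitfield (200).
Ruiz, Tanaka and Nguyen all have date of most recent title 2008-12-03, so the next rule applies.
Among Ruiz, Tanaka and Nguyen, by world ranking (lower first): Ruiz (60) before Tanaka (122) before Nguyen (128).
Lindqvist and Tran are each Qualifier, so the next rule applies.
Lindqvist and Tran both have date of most recent title 1998-08-19, so the next rule applies.
Among Lindqvist and Tran, by world ranking (lower first): Lindqvist (35) before Tran (41).
Full order: Saleh, Sato, Whitfield, Eriksen, Castillo, Ruiz, Tanaka, Nguyen, Lindqvist, Tran.

Saleh, Sato, Whitfield, Eriksen, Castillo, Ruiz, Tanaka, Nguyen, Lindqvist, Tran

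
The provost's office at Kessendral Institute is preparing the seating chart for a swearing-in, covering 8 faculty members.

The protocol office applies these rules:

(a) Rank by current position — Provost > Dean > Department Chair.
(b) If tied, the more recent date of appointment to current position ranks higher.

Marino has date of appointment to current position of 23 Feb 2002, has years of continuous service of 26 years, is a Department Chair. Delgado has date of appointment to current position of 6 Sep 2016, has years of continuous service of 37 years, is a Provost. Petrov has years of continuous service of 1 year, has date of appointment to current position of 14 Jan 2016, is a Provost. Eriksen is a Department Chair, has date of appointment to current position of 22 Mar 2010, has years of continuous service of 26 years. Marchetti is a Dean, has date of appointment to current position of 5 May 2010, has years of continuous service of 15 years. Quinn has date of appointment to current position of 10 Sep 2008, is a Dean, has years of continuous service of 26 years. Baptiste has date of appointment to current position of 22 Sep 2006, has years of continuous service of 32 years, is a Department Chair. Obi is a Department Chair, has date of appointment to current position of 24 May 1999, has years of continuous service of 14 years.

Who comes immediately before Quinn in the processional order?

Marchetti

By current position: Delgado and Petrov (Provost); then Marchetti and Quinn (Dean); then Eriksen, Baptiste, Marino and Obi (Department Chair).
Among Delgado and Petrov, by date of appointment to current position (later first): Delgado (6 Sep 2016) before Petrov (14 Jan 2016).
Among Marchetti and Quinn, by date of appointment to current position (later first): Marchetti (5 May 2010) before Quinn (10 Sep 2008).
Among Eriksen, Baptiste, Marino and Obi, by date of appointment to current position (later first): Eriksen (22 Mar 2010) before Baptiste (22 Sep 2006) before Marino (23 Feb 2002) before Obi (24 May 1999).
Order: Delgado, Petrov, Marchetti, Quinn, Eriksen, Baptiste, Marino, Obi.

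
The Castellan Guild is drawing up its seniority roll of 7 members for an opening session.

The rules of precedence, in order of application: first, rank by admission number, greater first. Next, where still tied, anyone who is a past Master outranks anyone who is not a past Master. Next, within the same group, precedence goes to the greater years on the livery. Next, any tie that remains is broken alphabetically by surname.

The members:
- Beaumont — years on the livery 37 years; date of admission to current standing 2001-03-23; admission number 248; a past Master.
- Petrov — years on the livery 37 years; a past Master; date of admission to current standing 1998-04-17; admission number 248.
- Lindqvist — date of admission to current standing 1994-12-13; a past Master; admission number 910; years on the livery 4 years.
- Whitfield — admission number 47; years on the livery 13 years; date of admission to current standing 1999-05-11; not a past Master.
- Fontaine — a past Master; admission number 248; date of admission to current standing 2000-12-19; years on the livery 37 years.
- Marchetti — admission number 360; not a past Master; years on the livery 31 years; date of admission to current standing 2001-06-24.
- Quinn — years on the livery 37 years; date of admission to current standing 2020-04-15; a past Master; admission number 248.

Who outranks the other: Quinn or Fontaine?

By admission number (higher first): Lindqvist (910); then Marchetti (360); then Beaumont, Fontaine, Petrov and Quinn (each 248); then Whitfield (47).
Beaumont, Fontaine, Petrov and Quinn are each a past Master, so the next rule applies.
Beaumont, Fontaine, Petrov and Quinn all have years on the livery 37 years, so the next rule applies.
Among Beaumont, Fontaine, Petrov and Quinn, alphabetically by surname: Beaumont before Fontaine before Petrov before Quinn.
So Fontaine takes precedence.

Fontaine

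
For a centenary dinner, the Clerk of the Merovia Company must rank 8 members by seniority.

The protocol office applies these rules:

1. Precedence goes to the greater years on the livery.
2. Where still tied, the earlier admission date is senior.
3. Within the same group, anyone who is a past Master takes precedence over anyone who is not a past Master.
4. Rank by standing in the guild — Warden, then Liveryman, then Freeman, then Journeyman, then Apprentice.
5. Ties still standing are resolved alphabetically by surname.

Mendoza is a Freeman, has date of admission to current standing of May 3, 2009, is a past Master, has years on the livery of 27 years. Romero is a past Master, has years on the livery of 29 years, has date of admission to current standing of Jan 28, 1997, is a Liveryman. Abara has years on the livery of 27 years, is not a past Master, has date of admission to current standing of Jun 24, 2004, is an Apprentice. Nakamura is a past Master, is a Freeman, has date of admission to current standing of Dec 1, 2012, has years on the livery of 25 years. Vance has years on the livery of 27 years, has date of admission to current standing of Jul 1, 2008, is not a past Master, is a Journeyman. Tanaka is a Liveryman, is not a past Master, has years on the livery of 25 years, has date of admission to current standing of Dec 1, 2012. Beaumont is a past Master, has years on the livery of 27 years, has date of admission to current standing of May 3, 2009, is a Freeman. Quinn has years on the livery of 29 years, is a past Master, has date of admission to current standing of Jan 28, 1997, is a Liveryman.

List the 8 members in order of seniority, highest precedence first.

Quinn, Romero, Abara, Vance, Beaumont, Mendoza, Nakamura, Tanaka

By years on the livery (higher first): Quinn and Romero (both 29 years); then Abara, Vance, Beaumont and Mendoza (each 27 years); then Nakamura and Tanaka (both 25 years).
Quinn and Romero both have date of admission to current standing Jan 28, 1997, so the next rule applies.
Quinn and Romero are each a past Master, so the next rule applies.
Quinn and Romero are each Liveryman, so the next rule applies.
Among Quinn and Romero, alphabetically by surname: Quinn before Romero.
Among Abara, Vance, Beaumont and Mendoza, by date of admission to current standing (earlier first): Abara (Jun 24, 2004) before Vance (Jul 1, 2008) before Beaumont and Mendoza (May 3, 2009).
Beaumont and Mendoza are each a past Master, so the next rule applies.
Beaumont and Mendoza are each Freeman, so the next rule applies.
Among Beaumont and Mendoza, alphabetically by surname: Beaumont before Mendoza.
Nakamura and Tanaka both have date of admission to current standing Dec 1, 2012, so the next rule applies.
Among Nakamura and Tanaka, a past Master before not a past Master: Nakamura (a past Master) before Tanaka (not a past Master).
Full order: Quinn, Romero, Abara, Vance, Beaumont, Mendoza, Nakamura, Tanaka.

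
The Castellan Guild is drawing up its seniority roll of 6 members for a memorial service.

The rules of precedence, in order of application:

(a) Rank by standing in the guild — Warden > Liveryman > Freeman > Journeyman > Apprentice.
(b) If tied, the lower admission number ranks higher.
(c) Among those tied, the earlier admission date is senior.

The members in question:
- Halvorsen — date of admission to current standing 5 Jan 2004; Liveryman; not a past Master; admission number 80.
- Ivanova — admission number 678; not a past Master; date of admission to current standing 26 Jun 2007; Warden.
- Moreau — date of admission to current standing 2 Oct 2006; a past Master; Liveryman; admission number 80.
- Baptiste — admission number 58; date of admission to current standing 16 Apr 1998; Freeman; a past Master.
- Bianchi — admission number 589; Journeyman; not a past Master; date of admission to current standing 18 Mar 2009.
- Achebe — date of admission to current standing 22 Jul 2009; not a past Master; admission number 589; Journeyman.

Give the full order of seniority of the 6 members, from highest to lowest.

Ivanova, Halvorsen, Moreau, Baptiste, Bianchi, Achebe

By standing in the guild: Ivanova (Warden); then Halvorsen and Moreau (Liveryman); then Baptiste (Freeman); then Bianchi and Achebe (Journeyman).
Halvorsen and Moreau both have admission number 80, so the next rule applies.
Among Halvorsen and Moreau, by date of admission to current standing (earlier first): Halvorsen (5 Jan 2004) before Moreau (2 Oct 2006).
Bianchi and Achebe both have admission number 589, so the next rule applies.
Among Bianchi and Achebe, by date of admission to current standing (earlier first): Bianchi (18 Mar 2009) before Achebe (22 Jul 2009).
Full order: Ivanova, Halvorsen, Moreau, Baptiste, Bianchi, Achebe.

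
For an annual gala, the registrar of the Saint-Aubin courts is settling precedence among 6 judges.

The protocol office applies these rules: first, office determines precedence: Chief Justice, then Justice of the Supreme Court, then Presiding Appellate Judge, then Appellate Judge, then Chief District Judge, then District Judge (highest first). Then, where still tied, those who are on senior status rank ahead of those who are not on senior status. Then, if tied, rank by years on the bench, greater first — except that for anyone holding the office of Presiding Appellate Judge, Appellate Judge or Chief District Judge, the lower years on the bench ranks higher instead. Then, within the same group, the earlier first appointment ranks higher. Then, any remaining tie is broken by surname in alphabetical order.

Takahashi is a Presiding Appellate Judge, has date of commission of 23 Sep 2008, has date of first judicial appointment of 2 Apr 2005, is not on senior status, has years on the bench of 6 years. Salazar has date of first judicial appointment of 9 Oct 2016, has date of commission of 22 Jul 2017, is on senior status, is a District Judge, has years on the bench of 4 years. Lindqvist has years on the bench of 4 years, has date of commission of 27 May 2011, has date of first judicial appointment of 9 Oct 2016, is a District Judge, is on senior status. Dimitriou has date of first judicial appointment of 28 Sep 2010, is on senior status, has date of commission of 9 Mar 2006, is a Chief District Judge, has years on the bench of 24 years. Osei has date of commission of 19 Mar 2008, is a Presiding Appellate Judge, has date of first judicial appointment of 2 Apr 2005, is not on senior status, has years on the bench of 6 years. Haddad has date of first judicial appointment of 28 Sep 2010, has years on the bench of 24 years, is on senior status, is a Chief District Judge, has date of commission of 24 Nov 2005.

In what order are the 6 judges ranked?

Osei, Takahashi, Dimitriou, Haddad, Lindqvist, Salazar

By office: Osei and Takahashi (Presiding Appellate Judge); then Dimitriou and Haddad (Chief District Judge); then Lindqvist and Salazar (District Judge).
Osei and Takahashi are each not on senior status, so the next rule applies.
Osei and Takahashi both have years on the bench 6 years, so the next rule applies.
Osei and Takahashi both have date of first judicial appointment 2 Apr 2005, so the next rule applies.
Among Osei and Takahashi, alphabetically by surname: Osei before Takahashi.
Dimitriou and Haddad are each on senior status, so the next rule applies.
Dimitriou and Haddad both have years on the bench 24 years, so the next rule applies.
Dimitriou and Haddad both have date of first judicial appointment 28 Sep 2010, so the next rule applies.
Among Dimitriou and Haddad, alphabetically by surname: Dimitriou before Haddad.
Lindqvist and Salazar are each on senior status, so the next rule applies.
Lindqvist and Salazar both have years on the bench 4 years, so the next rule applies.
Lindqvist and Salazar both have date of first judicial appointment 9 Oct 2016, so the next rule applies.
Among Lindqvist and Salazar, alphabetically by surname: Lindqvist before Salazar.
Full order: Osei, Takahashi, Dimitriou, Haddad, Lindqvist, Salazar.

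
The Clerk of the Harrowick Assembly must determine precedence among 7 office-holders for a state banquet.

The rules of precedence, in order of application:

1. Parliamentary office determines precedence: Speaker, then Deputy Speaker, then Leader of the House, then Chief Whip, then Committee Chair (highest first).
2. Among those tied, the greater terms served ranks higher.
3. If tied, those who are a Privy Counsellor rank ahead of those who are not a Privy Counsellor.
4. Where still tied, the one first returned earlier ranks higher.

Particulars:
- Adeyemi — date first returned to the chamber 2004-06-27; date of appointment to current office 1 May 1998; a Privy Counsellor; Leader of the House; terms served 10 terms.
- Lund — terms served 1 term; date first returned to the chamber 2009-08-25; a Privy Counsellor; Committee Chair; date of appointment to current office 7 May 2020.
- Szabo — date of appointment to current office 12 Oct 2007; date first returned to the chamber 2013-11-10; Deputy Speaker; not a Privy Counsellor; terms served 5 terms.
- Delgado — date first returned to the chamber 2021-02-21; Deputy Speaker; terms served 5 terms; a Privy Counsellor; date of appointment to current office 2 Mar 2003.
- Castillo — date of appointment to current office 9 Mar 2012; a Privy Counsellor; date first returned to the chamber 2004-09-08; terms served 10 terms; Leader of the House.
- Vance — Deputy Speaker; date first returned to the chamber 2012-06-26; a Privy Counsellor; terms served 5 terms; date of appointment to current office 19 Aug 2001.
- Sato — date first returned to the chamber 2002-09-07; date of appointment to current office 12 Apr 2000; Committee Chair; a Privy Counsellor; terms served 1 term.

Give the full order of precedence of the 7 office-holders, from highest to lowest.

By parliamentary office: Vance, Delgado and Szabo (Deputy Speaker); then Adeyemi and Castillo (Leader of the House); then Sato and Lund (Committee Chair).
Vance, Delgado and Szabo all have terms served 5 terms, so the next rule applies.
Among Vance, Delgado and Szabo, a Privy Counsellor before not a Privy Counsellor: Vance and Delgado (a Privy Counsellor) before Szabo (not a Privy Counsellor).
Among Vance and Delgado, by date first returned to the chamber (earlier first): Vance (2012-06-26) before Delgado (2021-02-21).
Adeyemi and Castillo both have terms served 10 terms, so the next rule applies.
Adeyemi and Castillo are each a Privy Counsellor, so the next rule applies.
Among Adeyemi and Castillo, by date first returned to the chamber (earlier first): Adeyemi (2004-06-27) before Castillo (2004-09-08).
Sato and Lund both have terms served 1 term, so the next rule applies.
Sato and Lund are each a Privy Counsellor, so the next rule applies.
Among Sato and Lund, by date first returned to the chamber (earlier first): Sato (2002-09-07) before Lund (2009-08-25).
Full order: Vance, Delgado, Szabo, Adeyemi, Castillo, Sato, Lund.

Vance, Delgado, Szabo, Adeyemi, Castillo, Sato, Lund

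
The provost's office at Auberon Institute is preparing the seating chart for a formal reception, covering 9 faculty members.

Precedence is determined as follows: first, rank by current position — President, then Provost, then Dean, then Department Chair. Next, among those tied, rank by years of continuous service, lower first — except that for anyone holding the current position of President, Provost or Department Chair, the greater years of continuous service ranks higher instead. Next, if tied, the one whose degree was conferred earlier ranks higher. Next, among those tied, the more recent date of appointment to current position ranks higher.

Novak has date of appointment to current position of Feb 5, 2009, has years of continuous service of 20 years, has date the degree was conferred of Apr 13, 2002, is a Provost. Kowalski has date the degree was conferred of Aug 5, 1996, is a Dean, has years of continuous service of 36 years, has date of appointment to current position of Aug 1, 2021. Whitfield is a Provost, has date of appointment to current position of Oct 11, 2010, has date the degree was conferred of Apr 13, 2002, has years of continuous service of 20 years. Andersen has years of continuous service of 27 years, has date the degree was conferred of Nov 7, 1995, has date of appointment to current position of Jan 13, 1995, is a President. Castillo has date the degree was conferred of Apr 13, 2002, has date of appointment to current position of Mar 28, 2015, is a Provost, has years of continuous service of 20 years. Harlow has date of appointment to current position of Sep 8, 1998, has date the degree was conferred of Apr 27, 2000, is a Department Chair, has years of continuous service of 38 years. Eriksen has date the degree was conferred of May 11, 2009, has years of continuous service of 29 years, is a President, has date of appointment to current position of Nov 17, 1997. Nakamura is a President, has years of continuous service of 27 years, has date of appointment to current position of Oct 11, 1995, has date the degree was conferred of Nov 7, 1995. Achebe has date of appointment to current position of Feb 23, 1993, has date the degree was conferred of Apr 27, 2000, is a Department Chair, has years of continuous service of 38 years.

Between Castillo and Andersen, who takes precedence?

Andersen

By current position: Eriksen, Nakamura and Andersen (President); then Castillo, Whitfield and Novak (Provost); then Kowalski (Dean); then Harlow and Achebe (Department Chair).
Among Eriksen, Nakamura and Andersen, by years of continuous service (higher first) (reversed rule for this group): Eriksen (29 years) before Nakamura and Andersen (27 years).
Nakamura and Andersen both have date the degree was conferred Nov 7, 1995, so the next rule applies.
Among Nakamura and Andersen, by date of appointment to current position (later first): Nakamura (Oct 11, 1995) before Andersen (Jan 13, 1995).
Castillo, Whitfield and Novak all have years of continuous service 20 years, so the next rule applies.
Castillo, Whitfield and Novak all have date the degree was conferred Apr 13, 2002, so the next rule applies.
Among Castillo, Whitfield and Novak, by date of appointment to current position (later first): Castillo (Mar 28, 2015) before Whitfield (Oct 11, 2010) before Novak (Feb 5, 2009).
Harlow and Achebe both have years of continuous service 38 years, so the next rule applies.
Harlow and Achebe both have date the degree was conferred Apr 27, 2000, so the next rule applies.
Among Harlow and Achebe, by date of appointment to current position (later first): Harlow (Sep 8, 1998) before Achebe (Feb 23, 1993).
So Andersen takes precedence.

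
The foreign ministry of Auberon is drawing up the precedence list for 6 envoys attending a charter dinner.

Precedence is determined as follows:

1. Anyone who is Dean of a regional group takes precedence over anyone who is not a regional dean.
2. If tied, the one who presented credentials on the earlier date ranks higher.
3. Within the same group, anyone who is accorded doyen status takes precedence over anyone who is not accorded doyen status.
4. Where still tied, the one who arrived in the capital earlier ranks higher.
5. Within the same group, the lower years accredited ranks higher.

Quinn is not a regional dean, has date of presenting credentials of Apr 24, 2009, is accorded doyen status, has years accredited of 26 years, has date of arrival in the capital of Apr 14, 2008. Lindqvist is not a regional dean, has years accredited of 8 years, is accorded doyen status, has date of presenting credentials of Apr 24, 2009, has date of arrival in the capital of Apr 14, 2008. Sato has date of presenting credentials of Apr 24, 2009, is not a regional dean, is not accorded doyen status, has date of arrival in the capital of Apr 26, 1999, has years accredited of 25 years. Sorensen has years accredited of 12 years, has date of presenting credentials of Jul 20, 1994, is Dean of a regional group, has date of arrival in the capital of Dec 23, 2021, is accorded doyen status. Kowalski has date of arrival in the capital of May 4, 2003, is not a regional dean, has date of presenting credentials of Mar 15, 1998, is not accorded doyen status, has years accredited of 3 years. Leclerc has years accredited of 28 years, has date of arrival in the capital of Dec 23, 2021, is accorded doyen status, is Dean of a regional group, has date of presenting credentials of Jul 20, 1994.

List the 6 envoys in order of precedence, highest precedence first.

Sorensen, Leclerc, Kowalski, Lindqvist, Quinn, Sato

By the first rule: Sorensen and Leclerc (both Dean of a regional group); then Kowalski, Lindqvist, Quinn and Sato (each not a regional dean).
Sorensen and Leclerc both have date of presenting credentials Jul 20, 1994, so the next rule applies.
Sorensen and Leclerc are each accorded doyen status, so the next rule applies.
Sorensen and Leclerc both have date of arrival in the capital Dec 23, 2021, so the next rule applies.
Among Sorensen and Leclerc, by years accredited (lower first): Sorensen (12 years) before Leclerc (28 years).
Among Kowalski, Lindqvist, Quinn and Sato, by date of presenting credentials (earlier first): Kowalski (Mar 15, 1998) before Lindqvist, Quinn and Sato (Apr 24, 2009).
Among Lindqvist, Quinn and Sato, accorded doyen status before not accorded doyen status: Lindqvist and Quinn (accorded doyen status) before Sato (not accorded doyen status).
Lindqvist and Quinn both have date of arrival in the capital Apr 14, 2008, so the next rule applies.
Among Lindqvist and Quinn, by years accredited (lower first): Lindqvist (8 years) before Quinn (26 years).
Full order: Sorensen, Leclerc, Kowalski, Lindqvist, Quinn, Sato.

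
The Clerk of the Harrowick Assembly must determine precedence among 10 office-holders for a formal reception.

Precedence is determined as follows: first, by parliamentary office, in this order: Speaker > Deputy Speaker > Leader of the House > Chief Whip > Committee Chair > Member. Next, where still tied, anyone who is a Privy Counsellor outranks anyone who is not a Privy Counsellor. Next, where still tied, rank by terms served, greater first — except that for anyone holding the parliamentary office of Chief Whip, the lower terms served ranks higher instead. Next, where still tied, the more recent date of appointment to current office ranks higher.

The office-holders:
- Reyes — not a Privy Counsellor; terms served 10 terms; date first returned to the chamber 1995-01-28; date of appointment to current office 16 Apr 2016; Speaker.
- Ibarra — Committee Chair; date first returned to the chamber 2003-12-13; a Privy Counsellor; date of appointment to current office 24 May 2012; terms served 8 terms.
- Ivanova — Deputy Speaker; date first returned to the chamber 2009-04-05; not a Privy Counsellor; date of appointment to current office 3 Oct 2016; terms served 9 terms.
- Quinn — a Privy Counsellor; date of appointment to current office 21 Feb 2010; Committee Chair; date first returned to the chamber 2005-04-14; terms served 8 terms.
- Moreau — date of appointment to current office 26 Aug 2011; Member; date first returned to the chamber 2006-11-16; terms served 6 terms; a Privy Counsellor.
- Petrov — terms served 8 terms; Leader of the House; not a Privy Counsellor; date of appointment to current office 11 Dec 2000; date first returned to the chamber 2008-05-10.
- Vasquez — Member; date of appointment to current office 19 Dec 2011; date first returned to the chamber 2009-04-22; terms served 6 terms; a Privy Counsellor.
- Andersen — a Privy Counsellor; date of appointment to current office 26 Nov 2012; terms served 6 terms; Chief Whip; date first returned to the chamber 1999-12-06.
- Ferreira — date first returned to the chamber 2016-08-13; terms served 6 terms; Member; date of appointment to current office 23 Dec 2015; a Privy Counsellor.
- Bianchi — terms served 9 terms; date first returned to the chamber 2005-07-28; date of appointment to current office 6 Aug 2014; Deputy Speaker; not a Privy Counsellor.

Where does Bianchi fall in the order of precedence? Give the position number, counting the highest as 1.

3

By parliamentary office: Reyes (Speaker); then Ivanova and Bianchi (Deputy Speaker); then Petrov (Leader of the House); then Andersen (Chief Whip); then Ibarra and Quinn (Committee Chair); then Ferreira, Vasquez and Moreau (Member).
Ivanova and Bianchi are each not a Privy Counsellor, so the next rule applies.
Ivanova and Bianchi both have terms served 9 terms, so the next rule applies.
Among Ivanova and Bianchi, by date of appointment to current office (later first): Ivanova (3 Oct 2016) before Bianchi (6 Aug 2014).
Ibarra and Quinn are each a Privy Counsellor, so the next rule applies.
Ibarra and Quinn both have terms served 8 terms, so the next rule applies.
Among Ibarra and Quinn, by date of appointment to current office (later first): Ibarra (24 May 2012) before Quinn (21 Feb 2010).
Ferreira, Vasquez and Moreau are each a Privy Counsellor, so the next rule applies.
Ferreira, Vasquez and Moreau all have terms served 6 terms, so the next rule applies.
Among Ferreira, Vasquez and Moreau, by date of appointment to current office (later first): Ferreira (23 Dec 2015) before Vasquez (19 Dec 2011) before Moreau (26 Aug 2011).
Order: Reyes, Ivanova, Bianchi, Petrov, Andersen, Ibarra, Quinn, Ferreira, Vasquez, Moreau. So position 3.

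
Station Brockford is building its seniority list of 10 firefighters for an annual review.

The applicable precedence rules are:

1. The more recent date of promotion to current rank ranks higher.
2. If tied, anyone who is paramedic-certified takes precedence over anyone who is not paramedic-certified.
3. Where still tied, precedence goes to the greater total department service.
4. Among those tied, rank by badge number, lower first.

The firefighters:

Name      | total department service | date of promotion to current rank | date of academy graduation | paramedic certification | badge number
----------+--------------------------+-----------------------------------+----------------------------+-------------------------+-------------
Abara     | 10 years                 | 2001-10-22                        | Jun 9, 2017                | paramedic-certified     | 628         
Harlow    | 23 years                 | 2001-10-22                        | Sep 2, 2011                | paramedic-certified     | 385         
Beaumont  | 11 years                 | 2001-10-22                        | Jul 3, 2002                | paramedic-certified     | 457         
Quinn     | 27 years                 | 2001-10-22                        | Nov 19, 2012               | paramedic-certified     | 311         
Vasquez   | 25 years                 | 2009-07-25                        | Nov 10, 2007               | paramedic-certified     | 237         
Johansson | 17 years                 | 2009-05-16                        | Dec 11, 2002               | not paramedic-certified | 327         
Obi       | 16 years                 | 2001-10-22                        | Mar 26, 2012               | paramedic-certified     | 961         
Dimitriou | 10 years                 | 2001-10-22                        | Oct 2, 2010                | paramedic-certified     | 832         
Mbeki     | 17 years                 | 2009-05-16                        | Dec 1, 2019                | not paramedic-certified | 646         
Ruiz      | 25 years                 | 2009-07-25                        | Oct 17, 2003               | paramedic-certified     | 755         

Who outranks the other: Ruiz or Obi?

Ruiz

By date of promotion to current rank (later first): Vasquez and Ruiz (both 2009-07-25); then Johansson and Mbeki (both 2009-05-16); then Quinn, Harlow, Obi, Beaumont, Abara and Dimitriou (each 2001-10-22).
Vasquez and Ruiz are each paramedic-certified, so the next rule applies.
Vasquez and Ruiz both have total department service 25 years, so the next rule applies.
Among Vasquez and Ruiz, by badge number (lower first): Vasquez (237) before Ruiz (755).
Johansson and Mbeki are each not paramedic-certified, so the next rule applies.
Johansson and Mbeki both have total department service 17 years, so the next rule applies.
Among Johansson and Mbeki, by badge number (lower first): Johansson (327) before Mbeki (646).
Quinn, Harlow, Obi, Beaumont, Abara and Dimitriou are each paramedic-certified, so the next rule applies.
Among Quinn, Harlow, Obi, Beaumont, Abara and Dimitriou, by total department service (higher first): Quinn (27 years) before Harlow (23 years) before Obi (16 years) before Beaumont (11 years) before Abara and Dimitriou (10 years).
Among Abara and Dimitriou, by badge number (lower first): Abara (628) before Dimitriou (832).
So Ruiz takes precedence.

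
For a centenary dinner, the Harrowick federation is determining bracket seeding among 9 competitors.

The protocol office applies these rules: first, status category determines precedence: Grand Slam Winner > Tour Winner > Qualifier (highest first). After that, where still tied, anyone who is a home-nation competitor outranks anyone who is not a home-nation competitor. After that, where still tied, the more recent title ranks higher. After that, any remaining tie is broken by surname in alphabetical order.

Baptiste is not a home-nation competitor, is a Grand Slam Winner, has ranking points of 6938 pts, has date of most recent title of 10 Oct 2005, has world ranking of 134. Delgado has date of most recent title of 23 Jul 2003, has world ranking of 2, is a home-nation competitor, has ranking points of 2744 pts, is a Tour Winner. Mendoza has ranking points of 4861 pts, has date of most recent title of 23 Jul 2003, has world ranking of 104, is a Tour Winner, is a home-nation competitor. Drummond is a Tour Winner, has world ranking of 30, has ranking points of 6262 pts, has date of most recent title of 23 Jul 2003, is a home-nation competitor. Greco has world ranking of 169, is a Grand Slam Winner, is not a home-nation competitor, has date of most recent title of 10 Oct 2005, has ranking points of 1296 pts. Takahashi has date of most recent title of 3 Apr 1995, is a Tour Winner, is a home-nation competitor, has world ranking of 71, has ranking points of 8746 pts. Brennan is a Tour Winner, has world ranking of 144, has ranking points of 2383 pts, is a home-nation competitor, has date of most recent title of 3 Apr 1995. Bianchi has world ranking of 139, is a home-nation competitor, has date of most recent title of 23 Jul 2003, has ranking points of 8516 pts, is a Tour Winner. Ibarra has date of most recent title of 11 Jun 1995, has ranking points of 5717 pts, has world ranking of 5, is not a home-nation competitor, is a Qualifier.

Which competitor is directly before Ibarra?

Takahashi

By status category: Baptiste and Greco (Grand Slam Winner); then Bianchi, Delgado, Drummond, Mendoza, Brennan and Takahashi (Tour Winner); then Ibarra (Qualifier).
Baptiste and Greco are each not a home-nation competitor, so the next rule applies.
Baptiste and Greco both have date of most recent title 10 Oct 2005, so the next rule applies.
Among Baptiste and Greco, alphabetically by surname: Baptiste before Greco.
Bianchi, Delgado, Drummond, Mendoza, Brennan and Takahashi are each a home-nation competitor, so the next rule applies.
Among Bianchi, Delgado, Drummond, Mendoza, Brennan and Takahashi, by date of most recent title (later first): Bianchi, Delgado, Drummond and Mendoza (23 Jul 2003) before Brennan and Takahashi (3 Apr 1995).
Among Bianchi, Delgado, Drummond and Mendoza, alphabetically by surname: Bianchi before Delgado before Drummond before Mendoza.
Among Brennan and Takahashi, alphabetically by surname: Brennan before Takahashi.
Order: Baptiste, Greco, Bianchi, Delgado, Drummond, Mendoza, Brennan, Takahashi, Ibarra.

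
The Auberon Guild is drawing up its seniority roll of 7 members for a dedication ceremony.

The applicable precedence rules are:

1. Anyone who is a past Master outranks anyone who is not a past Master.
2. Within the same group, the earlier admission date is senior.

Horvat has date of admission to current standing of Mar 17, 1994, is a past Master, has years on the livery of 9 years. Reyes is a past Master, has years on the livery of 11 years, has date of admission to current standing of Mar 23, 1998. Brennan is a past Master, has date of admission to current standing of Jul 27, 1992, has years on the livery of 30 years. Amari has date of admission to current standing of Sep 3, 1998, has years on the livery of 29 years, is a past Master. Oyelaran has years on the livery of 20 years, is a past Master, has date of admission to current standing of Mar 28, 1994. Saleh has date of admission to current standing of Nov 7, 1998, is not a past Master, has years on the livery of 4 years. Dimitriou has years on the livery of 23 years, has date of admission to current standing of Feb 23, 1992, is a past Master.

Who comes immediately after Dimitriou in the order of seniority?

By the first rule: Dimitriou, Brennan, Horvat, Oyelaran, Reyes and Amari (each a past Master); then Saleh (not a past Master).
Among Dimitriou, Brennan, Horvat, Oyelaran, Reyes and Amari, by date of admission to current standing (earlier first): Dimitriou (Feb 23, 1992) before Brennan (Jul 27, 1992) before Horvat (Mar 17, 1994) before Oyelaran (Mar 28, 1994) before Reyes (Mar 23, 1998) before Amari (Sep 3, 1998).
Order: Dimitriou, Brennan, Horvat, Oyelaran, Reyes, Amari, Saleh.

Brennan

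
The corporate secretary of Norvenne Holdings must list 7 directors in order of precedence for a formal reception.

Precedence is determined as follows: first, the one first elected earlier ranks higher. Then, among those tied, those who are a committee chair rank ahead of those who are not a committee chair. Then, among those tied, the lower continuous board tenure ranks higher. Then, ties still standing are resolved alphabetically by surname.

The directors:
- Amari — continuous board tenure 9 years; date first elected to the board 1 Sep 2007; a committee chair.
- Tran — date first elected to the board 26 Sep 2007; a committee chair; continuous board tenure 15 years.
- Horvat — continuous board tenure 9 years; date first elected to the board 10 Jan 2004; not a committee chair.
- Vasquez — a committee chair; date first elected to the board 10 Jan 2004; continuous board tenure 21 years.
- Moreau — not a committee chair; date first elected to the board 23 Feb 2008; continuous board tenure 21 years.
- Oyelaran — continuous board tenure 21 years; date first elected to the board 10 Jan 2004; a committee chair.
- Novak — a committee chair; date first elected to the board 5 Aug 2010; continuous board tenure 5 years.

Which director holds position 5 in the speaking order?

By date first elected to the board (earlier first): Oyelaran, Vasquez and Horvat (each 10 Jan 2004); then Amari (1 Sep 2007); then Tran (26 Sep 2007); then Moreau (23 Feb 2008); then Novak (5 Aug 2010).
Among Oyelaran, Vasquez and Horvat, a committee chair before not a committee chair: Oyelaran and Vasquez (a committee chair) before Horvat (not a committee chair).
Oyelaran and Vasquez both have continuous board tenure 21 years, so the next rule applies.
Among Oyelaran and Vasquez, alphabetically by surname: Oyelaran before Vasquez.
Order: Oyelaran, Vasquez, Horvat, Amari, Tran, Moreau, Novak.

Tran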